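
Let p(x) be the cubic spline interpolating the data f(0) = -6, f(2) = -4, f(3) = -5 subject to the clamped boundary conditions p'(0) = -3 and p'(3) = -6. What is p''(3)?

Write M_i for p''(x_i). With h_i = 2, 1 and divided differences Δ_i = 1, -1, the continuity of p' gives the tridiagonal system
  2·M_0 + 6·M_1 + 1·M_2 = 6(Δ_1 - Δ_0) = -12
Clamped end conditions give two more equations: 2h_0·M_0 + h_0·M_1 = 6(Δ_0 - p'(0)) = 24 and h_1·M_1 + 2h_1·M_2 = 6(p'(3) - Δ_1) = -30.
Solving the tridiagonal system: M_0 = 7, M_1 = -2, M_2 = -14.

-14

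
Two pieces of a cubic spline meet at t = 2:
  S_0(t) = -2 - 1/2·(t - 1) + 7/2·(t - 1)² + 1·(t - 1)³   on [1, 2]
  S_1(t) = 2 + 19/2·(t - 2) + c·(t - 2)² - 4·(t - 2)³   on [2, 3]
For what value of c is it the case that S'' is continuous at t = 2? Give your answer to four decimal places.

6.5000

S_0''(t) = 7 + 6·(t - 1), so S_0''(2) = 13. On the right, S_1''(2) = 2c, so c = 13/2.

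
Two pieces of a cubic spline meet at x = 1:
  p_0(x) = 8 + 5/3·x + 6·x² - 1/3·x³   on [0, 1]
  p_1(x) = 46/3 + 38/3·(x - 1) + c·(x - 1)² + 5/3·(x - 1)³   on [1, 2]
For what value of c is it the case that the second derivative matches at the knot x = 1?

5

p_0''(x) = 12 - 2·x, so p_0''(1) = 10. On the right, p_1''(1) = 2c, so c = 5.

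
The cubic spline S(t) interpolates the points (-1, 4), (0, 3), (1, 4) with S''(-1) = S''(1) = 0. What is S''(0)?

3

Write M_i for S''(x_i). With h_i = 1, 1 and divided differences Δ_i = -1, 1, the continuity of S' gives the tridiagonal system
  1·M_0 + 4·M_1 + 1·M_2 = 6(Δ_1 - Δ_0) = 12
Natural end conditions: M_0 = M_2 = 0.
Solving: M_0 = 0, M_1 = 3, M_2 = 0.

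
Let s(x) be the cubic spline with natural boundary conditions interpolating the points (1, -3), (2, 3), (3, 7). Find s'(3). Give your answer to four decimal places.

3.5000

Put m_i = s'' at the i-th knot. Here h = (1, 1) and Δ = (6, 4), so the interior equations h_(i-1)·m_(i-1) + 2(h_(i-1)+h_i)·m_i + h_i·m_(i+1) = 6(Δ_i − Δ_(i-1)) read
  1·m_0 + 4·m_1 + 1·m_2 = 6(Δ_1 - Δ_0) = -12
Natural end conditions: m_0 = m_2 = 0.
Solving the tridiagonal system: m_0 = 0, m_1 = -3, m_2 = 0.
On [2, 3], s'(x) = b_1 + 2c_1·(x - 2) + 3d_1·(x - 2)² with b_1 = Δ_1 - h_1(2m_1 + m_2)/6 = 5, c_1 = m_1/2 = -3/2, d_1 = (m_2 - m_1)/(6h_1) = 1/2. So s'(3) = 7/2.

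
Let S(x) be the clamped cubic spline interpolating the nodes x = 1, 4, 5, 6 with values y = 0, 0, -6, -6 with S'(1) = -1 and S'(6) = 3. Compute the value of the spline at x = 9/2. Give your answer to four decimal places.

-3.1466

Let σ_i = S''(x_i). Step sizes h_i = 3, 1, 1; slopes of the chords Δ_i = (y_(i+1) - y_i)/h_i = 0, -6, 0.
  3·σ_0 + 8·σ_1 + 1·σ_2 = 6(Δ_1 - Δ_0) = -36
  1·σ_1 + 4·σ_2 + 1·σ_3 = 6(Δ_2 - Δ_1) = 36
Clamped end conditions give two more equations: 2h_0·σ_0 + h_0·σ_1 = 6(Δ_0 - S'(1)) = 6 and h_2·σ_2 + 2h_2·σ_3 = 6(S'(6) - Δ_2) = 18.
Solving the tridiagonal system: σ_0 = 138/29, σ_1 = -218/29, σ_2 = 286/29, σ_3 = 118/29.
On [4, 5], S(x) = 0 - 149/29·(x - 4) - 109/29·(x - 4)² + 84/29·(x - 4)³.
With (x - 4) = 1/2: S(9/2) = -365/116.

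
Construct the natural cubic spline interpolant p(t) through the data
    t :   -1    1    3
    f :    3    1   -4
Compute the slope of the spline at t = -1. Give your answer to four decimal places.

-0.6250

With σ_i denoting the second derivative at x_i, h_i = 2, 2, and Δ_i = (y_(i+1) − y_i)/h_i = -1, -5/2:
  2·σ_0 + 8·σ_1 + 2·σ_2 = 6(Δ_1 - Δ_0) = -9
Natural end conditions: σ_0 = σ_2 = 0.
Solving the tridiagonal system: σ_0 = 0, σ_1 = -9/8, σ_2 = 0.
On [-1, 1], p'(t) = b_0 + 2c_0·(t + 1) + 3d_0·(t + 1)² with b_0 = Δ_0 - h_0(2σ_0 + σ_1)/6 = -5/8, c_0 = σ_0/2 = 0, d_0 = (σ_1 - σ_0)/(6h_0) = -3/32. So p'(-1) = -5/8.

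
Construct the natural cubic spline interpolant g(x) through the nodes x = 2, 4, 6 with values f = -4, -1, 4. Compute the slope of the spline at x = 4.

2

Write M_i for g''(x_i). With h_i = 2, 2 and divided differences Δ_i = 3/2, 5/2, the continuity of g' gives the tridiagonal system
  2·M_0 + 8·M_1 + 2·M_2 = 6(Δ_1 - Δ_0) = 6
Natural end conditions: M_0 = M_2 = 0.
Forward elimination and back-substitution give M_0 = 0, M_1 = 3/4, M_2 = 0.
On [4, 6], g'(x) = b_1 + 2c_1·(x - 4) + 3d_1·(x - 4)² with b_1 = Δ_1 - h_1(2M_1 + M_2)/6 = 2, c_1 = M_1/2 = 3/8, d_1 = (M_2 - M_1)/(6h_1) = -1/16. So g'(4) = 2.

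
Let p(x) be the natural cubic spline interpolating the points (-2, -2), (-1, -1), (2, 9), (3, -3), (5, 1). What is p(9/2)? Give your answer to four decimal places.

-2.6194

Write m_i for p''(x_i). With h_i = 1, 3, 1, 2 and divided differences Δ_i = 1, 10/3, -12, 2, the continuity of p' gives the tridiagonal system
  1·m_0 + 8·m_1 + 3·m_2 = 6(Δ_1 - Δ_0) = 14
  3·m_1 + 8·m_2 + 1·m_3 = 6(Δ_2 - Δ_1) = -92
  1·m_2 + 6·m_3 + 2·m_4 = 6(Δ_3 - Δ_2) = 84
Natural end conditions: m_0 = m_4 = 0.
Forward elimination and back-substitution give m_0 = 0, m_1 = 1283/161, m_2 = -2670/161, m_3 = 2699/161, m_4 = 0.
On [3, 5], p(x) = -3 - 4432/483·(x - 3) + 2699/322·(x - 3)² - 2699/1932·(x - 3)³.
With (x - 3) = 3/2: p(9/2) = -13495/5152.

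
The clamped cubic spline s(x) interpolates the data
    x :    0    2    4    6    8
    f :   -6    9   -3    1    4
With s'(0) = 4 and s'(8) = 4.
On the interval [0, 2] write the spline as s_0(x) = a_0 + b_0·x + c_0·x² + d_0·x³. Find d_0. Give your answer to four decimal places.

-2.4732

With M_i denoting the second derivative at x_i, h_i = 2, 2, 2, 2, and Δ_i = (y_(i+1) − y_i)/h_i = 15/2, -6, 2, 3/2:
  2·M_0 + 8·M_1 + 2·M_2 = 6(Δ_1 - Δ_0) = -81
  2·M_1 + 8·M_2 + 2·M_3 = 6(Δ_2 - Δ_1) = 48
  2·M_2 + 8·M_3 + 2·M_4 = 6(Δ_3 - Δ_2) = -3
Clamped end conditions give two more equations: 2h_0·M_0 + h_0·M_1 = 6(Δ_0 - s'(0)) = 21 and h_3·M_3 + 2h_3·M_4 = 6(s'(8) - Δ_3) = 15.
Solving the tridiagonal system: M_0 = 375/28, M_1 = -114/7, M_2 = 45/4, M_3 = -33/7, M_4 = 171/28.
On [0, 2], with s_0(x) = a_0 + b_0·x + c_0·x² + d_0·x³: c_0 = M_0/2 = 375/56, d_0 = (M_1 - M_0)/(6h_0) = -277/112, b_0 = Δ_0 - h_0(2M_0 + M_1)/6 = 4.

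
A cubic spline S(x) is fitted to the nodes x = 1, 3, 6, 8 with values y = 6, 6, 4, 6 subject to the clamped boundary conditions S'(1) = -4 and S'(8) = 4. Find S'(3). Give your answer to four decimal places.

0.9792

Let m_i = S''(x_i). Step sizes h_i = 2, 3, 2; slopes of the chords Δ_i = (y_(i+1) - y_i)/h_i = 0, -2/3, 1.
  2·m_0 + 10·m_1 + 3·m_2 = 6(Δ_1 - Δ_0) = -4
  3·m_1 + 10·m_2 + 2·m_3 = 6(Δ_2 - Δ_1) = 10
Clamped end conditions give two more equations: 2h_0·m_0 + h_0·m_1 = 6(Δ_0 - S'(1)) = 24 and h_2·m_2 + 2h_2·m_3 = 6(S'(8) - Δ_2) = 18.
Forward elimination and back-substitution give m_0 = 337/48, m_1 = -49/24, m_2 = 19/24, m_3 = 197/48.
On [3, 6], S'(x) = b_1 + 2c_1·(x - 3) + 3d_1·(x - 3)² with b_1 = Δ_1 - h_1(2m_1 + m_2)/6 = 47/48, c_1 = m_1/2 = -49/48, d_1 = (m_2 - m_1)/(6h_1) = 17/108. So S'(3) = 47/48.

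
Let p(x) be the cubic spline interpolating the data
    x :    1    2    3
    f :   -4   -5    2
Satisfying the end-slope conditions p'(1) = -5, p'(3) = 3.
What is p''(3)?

Write σ_i for p''(x_i). With h_i = 1, 1 and divided differences Δ_i = -1, 7, the continuity of p' gives the tridiagonal system
  1·σ_0 + 4·σ_1 + 1·σ_2 = 6(Δ_1 - Δ_0) = 48
Clamped end conditions give two more equations: 2h_0·σ_0 + h_0·σ_1 = 6(Δ_0 - p'(1)) = 24 and h_1·σ_1 + 2h_1·σ_2 = 6(p'(3) - Δ_1) = -24.
Solving the tridiagonal system: σ_0 = 4, σ_1 = 16, σ_2 = -20.

-20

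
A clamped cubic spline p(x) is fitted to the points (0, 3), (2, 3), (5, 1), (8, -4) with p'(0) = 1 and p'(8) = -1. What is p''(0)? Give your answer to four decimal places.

-1.5789

Put M_i = p'' at the i-th knot. Here h = (2, 3, 3) and Δ = (0, -2/3, -5/3), so the interior equations h_(i-1)·M_(i-1) + 2(h_(i-1)+h_i)·M_i + h_i·M_(i+1) = 6(Δ_i − Δ_(i-1)) read
  2·M_0 + 10·M_1 + 3·M_2 = 6(Δ_1 - Δ_0) = -4
  3·M_1 + 12·M_2 + 3·M_3 = 6(Δ_2 - Δ_1) = -6
Clamped end conditions give two more equations: 2h_0·M_0 + h_0·M_1 = 6(Δ_0 - p'(0)) = -6 and h_2·M_2 + 2h_2·M_3 = 6(p'(8) - Δ_2) = 4.
Forward elimination and back-substitution give M_0 = -30/19, M_1 = 3/19, M_2 = -46/57, M_3 = 61/57.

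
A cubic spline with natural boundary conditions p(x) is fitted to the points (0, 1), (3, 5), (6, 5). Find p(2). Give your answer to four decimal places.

Let M_i = p''(x_i). Step sizes h_i = 3, 3; slopes of the chords Δ_i = (y_(i+1) - y_i)/h_i = 4/3, 0.
  3·M_0 + 12·M_1 + 3·M_2 = 6(Δ_1 - Δ_0) = -8
Natural end conditions: M_0 = M_2 = 0.
Forward elimination and back-substitution give M_0 = 0, M_1 = -2/3, M_2 = 0.
On [0, 3], p(x) = 1 + 5/3·x + 0·x² - 1/27·x³.
With x = 2: p(2) = 109/27.

4.0370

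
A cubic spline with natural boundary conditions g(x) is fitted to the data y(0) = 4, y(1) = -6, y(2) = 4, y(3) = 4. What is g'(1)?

Let M_i = g''(x_i). Step sizes h_i = 1, 1, 1; slopes of the chords Δ_i = (y_(i+1) - y_i)/h_i = -10, 10, 0.
  1·M_0 + 4·M_1 + 1·M_2 = 6(Δ_1 - Δ_0) = 120
  1·M_1 + 4·M_2 + 1·M_3 = 6(Δ_2 - Δ_1) = -60
Natural end conditions: M_0 = M_3 = 0.
Solving the tridiagonal system: M_0 = 0, M_1 = 36, M_2 = -24, M_3 = 0.
On [1, 2], g'(x) = b_1 + 2c_1·(x - 1) + 3d_1·(x - 1)² with b_1 = Δ_1 - h_1(2M_1 + M_2)/6 = 2, c_1 = M_1/2 = 18, d_1 = (M_2 - M_1)/(6h_1) = -10. So g'(1) = 2.

2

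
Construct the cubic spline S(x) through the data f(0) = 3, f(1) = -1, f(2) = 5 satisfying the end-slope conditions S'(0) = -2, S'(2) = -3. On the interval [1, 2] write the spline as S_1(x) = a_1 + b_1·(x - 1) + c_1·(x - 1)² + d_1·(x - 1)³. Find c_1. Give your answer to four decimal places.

15.5000

Let σ_i = S''(x_i). Step sizes h_i = 1, 1; slopes of the chords Δ_i = (y_(i+1) - y_i)/h_i = -4, 6.
  1·σ_0 + 4·σ_1 + 1·σ_2 = 6(Δ_1 - Δ_0) = 60
Clamped end conditions give two more equations: 2h_0·σ_0 + h_0·σ_1 = 6(Δ_0 - S'(0)) = -12 and h_1·σ_1 + 2h_1·σ_2 = 6(S'(2) - Δ_1) = -54.
Hence σ_0 = -43/2, σ_1 = 31, σ_2 = -85/2.
On [1, 2], with S_1(x) = a_1 + b_1·(x - 1) + c_1·(x - 1)² + d_1·(x - 1)³: c_1 = σ_1/2 = 31/2, d_1 = (σ_2 - σ_1)/(6h_1) = -49/4, b_1 = Δ_1 - h_1(2σ_1 + σ_2)/6 = 11/4.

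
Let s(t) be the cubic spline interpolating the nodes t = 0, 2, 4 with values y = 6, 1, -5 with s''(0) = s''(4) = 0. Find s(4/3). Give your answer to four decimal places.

2.7593

Let M_i = s''(x_i). Step sizes h_i = 2, 2; slopes of the chords Δ_i = (y_(i+1) - y_i)/h_i = -5/2, -3.
  2·M_0 + 8·M_1 + 2·M_2 = 6(Δ_1 - Δ_0) = -3
Natural end conditions: M_0 = M_2 = 0.
Hence M_0 = 0, M_1 = -3/8, M_2 = 0.
On [0, 2], s(t) = 6 - 19/8·t + 0·t² - 1/32·t³.
With t = 4/3: s(4/3) = 149/54.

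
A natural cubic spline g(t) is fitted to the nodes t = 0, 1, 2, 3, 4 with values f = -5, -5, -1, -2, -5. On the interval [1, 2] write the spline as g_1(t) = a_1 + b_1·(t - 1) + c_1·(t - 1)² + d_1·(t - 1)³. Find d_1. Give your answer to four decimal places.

-2.9643

Write σ_i for g''(x_i). With h_i = 1, 1, 1, 1 and divided differences Δ_i = 0, 4, -1, -3, the continuity of g' gives the tridiagonal system
  1·σ_0 + 4·σ_1 + 1·σ_2 = 6(Δ_1 - Δ_0) = 24
  1·σ_1 + 4·σ_2 + 1·σ_3 = 6(Δ_2 - Δ_1) = -30
  1·σ_2 + 4·σ_3 + 1·σ_4 = 6(Δ_3 - Δ_2) = -12
Natural end conditions: σ_0 = σ_4 = 0.
Solving the tridiagonal system: σ_0 = 0, σ_1 = 117/14, σ_2 = -66/7, σ_3 = -9/14, σ_4 = 0.
On [1, 2], with g_1(t) = a_1 + b_1·(t - 1) + c_1·(t - 1)² + d_1·(t - 1)³: c_1 = σ_1/2 = 117/28, d_1 = (σ_2 - σ_1)/(6h_1) = -83/28, b_1 = Δ_1 - h_1(2σ_1 + σ_2)/6 = 39/14.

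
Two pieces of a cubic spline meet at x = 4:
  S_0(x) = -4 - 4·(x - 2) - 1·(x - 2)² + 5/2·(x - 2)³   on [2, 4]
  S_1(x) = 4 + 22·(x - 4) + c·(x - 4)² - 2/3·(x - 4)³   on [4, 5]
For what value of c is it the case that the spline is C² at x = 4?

14

S_0''(x) = -2 + 15·(x - 2), so S_0''(4) = 28. On the right, S_1''(4) = 2c, so c = 14.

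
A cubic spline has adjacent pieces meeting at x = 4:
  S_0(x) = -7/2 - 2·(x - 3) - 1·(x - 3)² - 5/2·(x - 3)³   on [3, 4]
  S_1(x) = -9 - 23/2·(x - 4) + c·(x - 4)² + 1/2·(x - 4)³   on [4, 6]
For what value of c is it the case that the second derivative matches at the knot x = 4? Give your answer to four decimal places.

S_0''(x) = -2 - 15·(x - 3), so S_0''(4) = -17. On the right, S_1''(4) = 2c, so c = -17/2.

-8.5000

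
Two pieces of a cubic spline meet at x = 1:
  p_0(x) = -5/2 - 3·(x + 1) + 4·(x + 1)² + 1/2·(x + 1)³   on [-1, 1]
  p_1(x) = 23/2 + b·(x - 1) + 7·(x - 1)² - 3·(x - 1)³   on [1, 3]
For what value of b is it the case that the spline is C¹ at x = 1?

p_0'(x) = -3 + 8·(x + 1) + 3/2·(x + 1)², so p_0'(1) = 19. On the right, p_1'(1) = b, so b = 19.

19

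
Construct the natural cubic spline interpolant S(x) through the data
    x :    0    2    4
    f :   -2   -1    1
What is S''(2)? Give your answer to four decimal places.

0.3750

Write σ_i for S''(x_i). With h_i = 2, 2 and divided differences Δ_i = 1/2, 1, the continuity of S' gives the tridiagonal system
  2·σ_0 + 8·σ_1 + 2·σ_2 = 6(Δ_1 - Δ_0) = 3
Natural end conditions: σ_0 = σ_2 = 0.
Hence σ_0 = 0, σ_1 = 3/8, σ_2 = 0.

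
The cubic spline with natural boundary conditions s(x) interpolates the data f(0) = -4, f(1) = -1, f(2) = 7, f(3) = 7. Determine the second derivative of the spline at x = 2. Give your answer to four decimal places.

With M_i denoting the second derivative at x_i, h_i = 1, 1, 1, and Δ_i = (y_(i+1) − y_i)/h_i = 3, 8, 0:
  1·M_0 + 4·M_1 + 1·M_2 = 6(Δ_1 - Δ_0) = 30
  1·M_1 + 4·M_2 + 1·M_3 = 6(Δ_2 - Δ_1) = -48
Natural end conditions: M_0 = M_3 = 0.
Forward elimination and back-substitution give M_0 = 0, M_1 = 56/5, M_2 = -74/5, M_3 = 0.

-14.8000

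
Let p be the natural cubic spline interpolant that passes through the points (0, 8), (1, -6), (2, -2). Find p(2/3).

With σ_i denoting the second derivative at x_i, h_i = 1, 1, and Δ_i = (y_(i+1) − y_i)/h_i = -14, 4:
  1·σ_0 + 4·σ_1 + 1·σ_2 = 6(Δ_1 - Δ_0) = 108
Natural end conditions: σ_0 = σ_2 = 0.
Solving the tridiagonal system: σ_0 = 0, σ_1 = 27, σ_2 = 0.
On [0, 1], p(x) = 8 - 37/2·x + 0·x² + 9/2·x³.
With x = 2/3: p(2/3) = -3.

-3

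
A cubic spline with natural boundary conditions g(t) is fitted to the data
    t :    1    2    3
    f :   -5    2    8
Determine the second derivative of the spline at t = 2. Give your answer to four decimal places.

With σ_i denoting the second derivative at x_i, h_i = 1, 1, and Δ_i = (y_(i+1) − y_i)/h_i = 7, 6:
  1·σ_0 + 4·σ_1 + 1·σ_2 = 6(Δ_1 - Δ_0) = -6
Natural end conditions: σ_0 = σ_2 = 0.
Hence σ_0 = 0, σ_1 = -3/2, σ_2 = 0.

-1.5000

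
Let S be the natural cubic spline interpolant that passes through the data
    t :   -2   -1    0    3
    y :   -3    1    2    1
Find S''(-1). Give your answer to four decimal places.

With M_i denoting the second derivative at x_i, h_i = 1, 1, 3, and Δ_i = (y_(i+1) − y_i)/h_i = 4, 1, -1/3:
  1·M_0 + 4·M_1 + 1·M_2 = 6(Δ_1 - Δ_0) = -18
  1·M_1 + 8·M_2 + 3·M_3 = 6(Δ_2 - Δ_1) = -8
Natural end conditions: M_0 = M_3 = 0.
Solving the tridiagonal system: M_0 = 0, M_1 = -136/31, M_2 = -14/31, M_3 = 0.

-4.3871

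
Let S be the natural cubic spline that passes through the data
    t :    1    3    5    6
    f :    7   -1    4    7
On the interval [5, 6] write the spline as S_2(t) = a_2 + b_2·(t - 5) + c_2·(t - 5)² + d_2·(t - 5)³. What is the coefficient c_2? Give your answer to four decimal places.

-0.6136

Write σ_i for S''(x_i). With h_i = 2, 2, 1 and divided differences Δ_i = -4, 5/2, 3, the continuity of S' gives the tridiagonal system
  2·σ_0 + 8·σ_1 + 2·σ_2 = 6(Δ_1 - Δ_0) = 39
  2·σ_1 + 6·σ_2 + 1·σ_3 = 6(Δ_2 - Δ_1) = 3
Natural end conditions: σ_0 = σ_3 = 0.
Solving: σ_0 = 0, σ_1 = 57/11, σ_2 = -27/22, σ_3 = 0.
On [5, 6], with S_2(t) = a_2 + b_2·(t - 5) + c_2·(t - 5)² + d_2·(t - 5)³: c_2 = σ_2/2 = -27/44, d_2 = (σ_3 - σ_2)/(6h_2) = 9/44, b_2 = Δ_2 - h_2(2σ_2 + σ_3)/6 = 75/22.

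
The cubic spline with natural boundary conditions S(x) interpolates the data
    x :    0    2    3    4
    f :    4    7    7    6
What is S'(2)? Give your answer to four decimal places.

Let M_i = S''(x_i). Step sizes h_i = 2, 1, 1; slopes of the chords Δ_i = (y_(i+1) - y_i)/h_i = 3/2, 0, -1.
  2·M_0 + 6·M_1 + 1·M_2 = 6(Δ_1 - Δ_0) = -9
  1·M_1 + 4·M_2 + 1·M_3 = 6(Δ_2 - Δ_1) = -6
Natural end conditions: M_0 = M_3 = 0.
Solving the tridiagonal system: M_0 = 0, M_1 = -30/23, M_2 = -27/23, M_3 = 0.
On [2, 3], S'(x) = b_1 + 2c_1·(x - 2) + 3d_1·(x - 2)² with b_1 = Δ_1 - h_1(2M_1 + M_2)/6 = 29/46, c_1 = M_1/2 = -15/23, d_1 = (M_2 - M_1)/(6h_1) = 1/46. So S'(2) = 29/46.

0.6304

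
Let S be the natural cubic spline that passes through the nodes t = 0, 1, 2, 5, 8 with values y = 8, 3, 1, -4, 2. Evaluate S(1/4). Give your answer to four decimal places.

6.5631

Let m_i = S''(x_i). Step sizes h_i = 1, 1, 3, 3; slopes of the chords Δ_i = (y_(i+1) - y_i)/h_i = -5, -2, -5/3, 2.
  1·m_0 + 4·m_1 + 1·m_2 = 6(Δ_1 - Δ_0) = 18
  1·m_1 + 8·m_2 + 3·m_3 = 6(Δ_2 - Δ_1) = 2
  3·m_2 + 12·m_3 + 3·m_4 = 6(Δ_3 - Δ_2) = 22
Natural end conditions: m_0 = m_4 = 0.
Hence m_0 = 0, m_1 = 67/14, m_2 = -8/7, m_3 = 89/42, m_4 = 0.
On [0, 1], S(t) = 8 - 487/84·t + 0·t² + 67/84·t³.
With t = 1/4: S(1/4) = 11761/1792.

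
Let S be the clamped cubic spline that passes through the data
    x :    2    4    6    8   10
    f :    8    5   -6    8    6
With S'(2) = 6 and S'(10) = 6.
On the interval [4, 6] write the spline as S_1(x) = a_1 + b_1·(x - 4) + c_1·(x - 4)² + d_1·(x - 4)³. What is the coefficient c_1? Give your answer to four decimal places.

Put m_i = S'' at the i-th knot. Here h = (2, 2, 2, 2) and Δ = (-3/2, -11/2, 7, -1), so the interior equations h_(i-1)·m_(i-1) + 2(h_(i-1)+h_i)·m_i + h_i·m_(i+1) = 6(Δ_i − Δ_(i-1)) read
  2·m_0 + 8·m_1 + 2·m_2 = 6(Δ_1 - Δ_0) = -24
  2·m_1 + 8·m_2 + 2·m_3 = 6(Δ_2 - Δ_1) = 75
  2·m_2 + 8·m_3 + 2·m_4 = 6(Δ_3 - Δ_2) = -48
Clamped end conditions give two more equations: 2h_0·m_0 + h_0·m_1 = 6(Δ_0 - S'(2)) = -45 and h_3·m_3 + 2h_3·m_4 = 6(S'(10) - Δ_3) = 42.
Forward elimination and back-substitution give m_0 = -513/56, m_1 = -117/28, m_2 = 111/8, m_3 = -387/28, m_4 = 975/56.
On [4, 6], with S_1(x) = a_1 + b_1·(x - 4) + c_1·(x - 4)² + d_1·(x - 4)³: c_1 = m_1/2 = -117/56, d_1 = (m_2 - m_1)/(6h_1) = 337/224, b_1 = Δ_1 - h_1(2m_1 + m_2)/6 = -411/56.

-2.0893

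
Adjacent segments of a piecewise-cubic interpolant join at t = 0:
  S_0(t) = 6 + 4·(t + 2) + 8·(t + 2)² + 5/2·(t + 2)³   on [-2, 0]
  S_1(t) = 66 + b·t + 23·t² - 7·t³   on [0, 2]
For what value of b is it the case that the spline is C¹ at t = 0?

66

S_0'(t) = 4 + 16·(t + 2) + 15/2·(t + 2)², so S_0'(0) = 66. On the right, S_1'(0) = b, so b = 66.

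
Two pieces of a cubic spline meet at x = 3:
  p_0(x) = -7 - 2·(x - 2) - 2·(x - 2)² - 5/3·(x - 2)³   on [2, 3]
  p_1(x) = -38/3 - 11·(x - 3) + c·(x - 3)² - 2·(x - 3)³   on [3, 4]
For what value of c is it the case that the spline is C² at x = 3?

p_0''(x) = -4 - 10·(x - 2), so p_0''(3) = -14. On the right, p_1''(3) = 2c, so c = -7.

-7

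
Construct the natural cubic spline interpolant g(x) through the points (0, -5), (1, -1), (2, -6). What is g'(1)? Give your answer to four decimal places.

-0.5000

Put m_i = g'' at the i-th knot. Here h = (1, 1) and Δ = (4, -5), so the interior equations h_(i-1)·m_(i-1) + 2(h_(i-1)+h_i)·m_i + h_i·m_(i+1) = 6(Δ_i − Δ_(i-1)) read
  1·m_0 + 4·m_1 + 1·m_2 = 6(Δ_1 - Δ_0) = -54
Natural end conditions: m_0 = m_2 = 0.
Solving: m_0 = 0, m_1 = -27/2, m_2 = 0.
On [1, 2], g'(x) = b_1 + 2c_1·(x - 1) + 3d_1·(x - 1)² with b_1 = Δ_1 - h_1(2m_1 + m_2)/6 = -1/2, c_1 = m_1/2 = -27/4, d_1 = (m_2 - m_1)/(6h_1) = 9/4. So g'(1) = -1/2.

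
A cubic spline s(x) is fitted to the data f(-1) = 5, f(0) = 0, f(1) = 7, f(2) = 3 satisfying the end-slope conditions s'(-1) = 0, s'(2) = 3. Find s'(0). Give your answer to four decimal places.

1.2000

Let M_i = s''(x_i). Step sizes h_i = 1, 1, 1; slopes of the chords Δ_i = (y_(i+1) - y_i)/h_i = -5, 7, -4.
  1·M_0 + 4·M_1 + 1·M_2 = 6(Δ_1 - Δ_0) = 72
  1·M_1 + 4·M_2 + 1·M_3 = 6(Δ_2 - Δ_1) = -66
Clamped end conditions give two more equations: 2h_0·M_0 + h_0·M_1 = 6(Δ_0 - s'(-1)) = -30 and h_2·M_2 + 2h_2·M_3 = 6(s'(2) - Δ_2) = 42.
Solving: M_0 = -162/5, M_1 = 174/5, M_2 = -174/5, M_3 = 192/5.
On [0, 1], s'(x) = b_1 + 2c_1·x + 3d_1·x² with b_1 = Δ_1 - h_1(2M_1 + M_2)/6 = 6/5, c_1 = M_1/2 = 87/5, d_1 = (M_2 - M_1)/(6h_1) = -58/5. So s'(0) = 6/5.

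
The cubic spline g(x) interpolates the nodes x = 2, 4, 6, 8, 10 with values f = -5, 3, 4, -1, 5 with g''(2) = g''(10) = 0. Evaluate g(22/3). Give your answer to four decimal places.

0.0556

Let σ_i = g''(x_i). Step sizes h_i = 2, 2, 2, 2; slopes of the chords Δ_i = (y_(i+1) - y_i)/h_i = 4, 1/2, -5/2, 3.
  2·σ_0 + 8·σ_1 + 2·σ_2 = 6(Δ_1 - Δ_0) = -21
  2·σ_1 + 8·σ_2 + 2·σ_3 = 6(Δ_2 - Δ_1) = -18
  2·σ_2 + 8·σ_3 + 2·σ_4 = 6(Δ_3 - Δ_2) = 33
Natural end conditions: σ_0 = σ_4 = 0.
Solving the tridiagonal system: σ_0 = 0, σ_1 = -15/8, σ_2 = -3, σ_3 = 39/8, σ_4 = 0.
On [6, 8], g(x) = 4 - 17/8·(x - 6) - 3/2·(x - 6)² + 21/32·(x - 6)³.
With (x - 6) = 4/3: g(22/3) = 1/18.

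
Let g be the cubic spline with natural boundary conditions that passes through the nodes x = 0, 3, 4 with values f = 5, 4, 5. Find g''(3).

Put m_i = g'' at the i-th knot. Here h = (3, 1) and Δ = (-1/3, 1), so the interior equations h_(i-1)·m_(i-1) + 2(h_(i-1)+h_i)·m_i + h_i·m_(i+1) = 6(Δ_i − Δ_(i-1)) read
  3·m_0 + 8·m_1 + 1·m_2 = 6(Δ_1 - Δ_0) = 8
Natural end conditions: m_0 = m_2 = 0.
Solving the tridiagonal system: m_0 = 0, m_1 = 1, m_2 = 0.

1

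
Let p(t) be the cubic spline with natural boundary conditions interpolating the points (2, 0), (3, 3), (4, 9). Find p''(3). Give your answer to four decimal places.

With M_i denoting the second derivative at x_i, h_i = 1, 1, and Δ_i = (y_(i+1) − y_i)/h_i = 3, 6:
  1·M_0 + 4·M_1 + 1·M_2 = 6(Δ_1 - Δ_0) = 18
Natural end conditions: M_0 = M_2 = 0.
Solving: M_0 = 0, M_1 = 9/2, M_2 = 0.

4.5000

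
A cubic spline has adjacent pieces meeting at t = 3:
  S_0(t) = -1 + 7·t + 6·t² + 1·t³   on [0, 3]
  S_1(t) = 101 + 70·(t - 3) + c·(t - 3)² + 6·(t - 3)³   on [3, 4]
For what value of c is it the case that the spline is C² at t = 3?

15

S_0''(t) = 12 + 6·t, so S_0''(3) = 30. On the right, S_1''(3) = 2c, so c = 15.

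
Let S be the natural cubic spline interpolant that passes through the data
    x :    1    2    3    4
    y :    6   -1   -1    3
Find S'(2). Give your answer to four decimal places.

-3.8000

Put σ_i = S'' at the i-th knot. Here h = (1, 1, 1) and Δ = (-7, 0, 4), so the interior equations h_(i-1)·σ_(i-1) + 2(h_(i-1)+h_i)·σ_i + h_i·σ_(i+1) = 6(Δ_i − Δ_(i-1)) read
  1·σ_0 + 4·σ_1 + 1·σ_2 = 6(Δ_1 - Δ_0) = 42
  1·σ_1 + 4·σ_2 + 1·σ_3 = 6(Δ_2 - Δ_1) = 24
Natural end conditions: σ_0 = σ_3 = 0.
Solving: σ_0 = 0, σ_1 = 48/5, σ_2 = 18/5, σ_3 = 0.
On [2, 3], S'(x) = b_1 + 2c_1·(x - 2) + 3d_1·(x - 2)² with b_1 = Δ_1 - h_1(2σ_1 + σ_2)/6 = -19/5, c_1 = σ_1/2 = 24/5, d_1 = (σ_2 - σ_1)/(6h_1) = -1. So S'(2) = -19/5.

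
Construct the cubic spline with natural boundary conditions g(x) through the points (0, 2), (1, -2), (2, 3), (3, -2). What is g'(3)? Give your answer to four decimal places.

-8.2667

With M_i denoting the second derivative at x_i, h_i = 1, 1, 1, and Δ_i = (y_(i+1) − y_i)/h_i = -4, 5, -5:
  1·M_0 + 4·M_1 + 1·M_2 = 6(Δ_1 - Δ_0) = 54
  1·M_1 + 4·M_2 + 1·M_3 = 6(Δ_2 - Δ_1) = -60
Natural end conditions: M_0 = M_3 = 0.
Forward elimination and back-substitution give M_0 = 0, M_1 = 92/5, M_2 = -98/5, M_3 = 0.
On [2, 3], g'(x) = b_2 + 2c_2·(x - 2) + 3d_2·(x - 2)² with b_2 = Δ_2 - h_2(2M_2 + M_3)/6 = 23/15, c_2 = M_2/2 = -49/5, d_2 = (M_3 - M_2)/(6h_2) = 49/15. So g'(3) = -124/15.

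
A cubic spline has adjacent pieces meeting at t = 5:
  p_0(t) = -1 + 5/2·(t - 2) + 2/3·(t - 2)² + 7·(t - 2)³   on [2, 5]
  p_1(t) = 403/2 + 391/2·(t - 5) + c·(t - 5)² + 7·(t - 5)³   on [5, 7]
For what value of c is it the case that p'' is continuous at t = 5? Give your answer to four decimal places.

p_0''(t) = 4/3 + 42·(t - 2), so p_0''(5) = 382/3. On the right, p_1''(5) = 2c, so c = 191/3.

63.6667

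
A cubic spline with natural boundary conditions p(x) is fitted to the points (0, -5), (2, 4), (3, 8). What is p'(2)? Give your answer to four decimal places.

4.1667

Put M_i = p'' at the i-th knot. Here h = (2, 1) and Δ = (9/2, 4), so the interior equations h_(i-1)·M_(i-1) + 2(h_(i-1)+h_i)·M_i + h_i·M_(i+1) = 6(Δ_i − Δ_(i-1)) read
  2·M_0 + 6·M_1 + 1·M_2 = 6(Δ_1 - Δ_0) = -3
Natural end conditions: M_0 = M_2 = 0.
Solving the tridiagonal system: M_0 = 0, M_1 = -1/2, M_2 = 0.
On [2, 3], p'(x) = b_1 + 2c_1·(x - 2) + 3d_1·(x - 2)² with b_1 = Δ_1 - h_1(2M_1 + M_2)/6 = 25/6, c_1 = M_1/2 = -1/4, d_1 = (M_2 - M_1)/(6h_1) = 1/12. So p'(2) = 25/6.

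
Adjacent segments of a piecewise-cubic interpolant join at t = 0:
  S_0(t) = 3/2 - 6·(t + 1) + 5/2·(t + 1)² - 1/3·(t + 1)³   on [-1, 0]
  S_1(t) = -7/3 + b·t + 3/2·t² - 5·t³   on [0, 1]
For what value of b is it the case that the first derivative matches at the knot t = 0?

-2

S_0'(t) = -6 + 5·(t + 1) - 1·(t + 1)², so S_0'(0) = -2. On the right, S_1'(0) = b, so b = -2.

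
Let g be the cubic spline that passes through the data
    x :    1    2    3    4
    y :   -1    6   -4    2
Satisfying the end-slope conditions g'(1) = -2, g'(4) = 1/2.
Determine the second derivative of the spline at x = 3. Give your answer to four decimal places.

Put M_i = g'' at the i-th knot. Here h = (1, 1, 1) and Δ = (7, -10, 6), so the interior equations h_(i-1)·M_(i-1) + 2(h_(i-1)+h_i)·M_i + h_i·M_(i+1) = 6(Δ_i − Δ_(i-1)) read
  1·M_0 + 4·M_1 + 1·M_2 = 6(Δ_1 - Δ_0) = -102
  1·M_1 + 4·M_2 + 1·M_3 = 6(Δ_2 - Δ_1) = 96
Clamped end conditions give two more equations: 2h_0·M_0 + h_0·M_1 = 6(Δ_0 - g'(1)) = 54 and h_2·M_2 + 2h_2·M_3 = 6(g'(4) - Δ_2) = -33.
Solving the tridiagonal system: M_0 = 781/15, M_1 = -752/15, M_2 = 697/15, M_3 = -596/15.

46.4667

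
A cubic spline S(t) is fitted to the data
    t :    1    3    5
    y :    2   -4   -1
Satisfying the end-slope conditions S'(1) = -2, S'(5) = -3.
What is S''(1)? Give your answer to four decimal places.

-5.1250

Write M_i for S''(x_i). With h_i = 2, 2 and divided differences Δ_i = -3, 3/2, the continuity of S' gives the tridiagonal system
  2·M_0 + 8·M_1 + 2·M_2 = 6(Δ_1 - Δ_0) = 27
Clamped end conditions give two more equations: 2h_0·M_0 + h_0·M_1 = 6(Δ_0 - S'(1)) = -6 and h_1·M_1 + 2h_1·M_2 = 6(S'(5) - Δ_1) = -27.
Forward elimination and back-substitution give M_0 = -41/8, M_1 = 29/4, M_2 = -83/8.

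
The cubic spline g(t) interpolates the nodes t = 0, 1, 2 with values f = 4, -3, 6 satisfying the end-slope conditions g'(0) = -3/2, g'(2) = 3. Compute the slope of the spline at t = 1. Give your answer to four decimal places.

1.1250

Put M_i = g'' at the i-th knot. Here h = (1, 1) and Δ = (-7, 9), so the interior equations h_(i-1)·M_(i-1) + 2(h_(i-1)+h_i)·M_i + h_i·M_(i+1) = 6(Δ_i − Δ_(i-1)) read
  1·M_0 + 4·M_1 + 1·M_2 = 6(Δ_1 - Δ_0) = 96
Clamped end conditions give two more equations: 2h_0·M_0 + h_0·M_1 = 6(Δ_0 - g'(0)) = -33 and h_1·M_1 + 2h_1·M_2 = 6(g'(2) - Δ_1) = -36.
Forward elimination and back-substitution give M_0 = -153/4, M_1 = 87/2, M_2 = -159/4.
On [1, 2], g'(t) = b_1 + 2c_1·(t - 1) + 3d_1·(t - 1)² with b_1 = Δ_1 - h_1(2M_1 + M_2)/6 = 9/8, c_1 = M_1/2 = 87/4, d_1 = (M_2 - M_1)/(6h_1) = -111/8. So g'(1) = 9/8.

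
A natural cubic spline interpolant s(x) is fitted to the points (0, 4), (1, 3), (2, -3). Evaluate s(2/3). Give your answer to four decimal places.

3.7963

Put m_i = s'' at the i-th knot. Here h = (1, 1) and Δ = (-1, -6), so the interior equations h_(i-1)·m_(i-1) + 2(h_(i-1)+h_i)·m_i + h_i·m_(i+1) = 6(Δ_i − Δ_(i-1)) read
  1·m_0 + 4·m_1 + 1·m_2 = 6(Δ_1 - Δ_0) = -30
Natural end conditions: m_0 = m_2 = 0.
Solving: m_0 = 0, m_1 = -15/2, m_2 = 0.
On [0, 1], s(x) = 4 + 1/4·x + 0·x² - 5/4·x³.
With x = 2/3: s(2/3) = 205/54.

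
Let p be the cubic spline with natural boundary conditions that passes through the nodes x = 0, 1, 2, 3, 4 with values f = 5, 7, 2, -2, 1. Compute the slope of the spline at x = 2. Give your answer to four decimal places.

-6.2500

Let m_i = p''(x_i). Step sizes h_i = 1, 1, 1, 1; slopes of the chords Δ_i = (y_(i+1) - y_i)/h_i = 2, -5, -4, 3.
  1·m_0 + 4·m_1 + 1·m_2 = 6(Δ_1 - Δ_0) = -42
  1·m_1 + 4·m_2 + 1·m_3 = 6(Δ_2 - Δ_1) = 6
  1·m_2 + 4·m_3 + 1·m_4 = 6(Δ_3 - Δ_2) = 42
Natural end conditions: m_0 = m_4 = 0.
Forward elimination and back-substitution give m_0 = 0, m_1 = -153/14, m_2 = 12/7, m_3 = 141/14, m_4 = 0.
On [2, 3], p'(x) = b_2 + 2c_2·(x - 2) + 3d_2·(x - 2)² with b_2 = Δ_2 - h_2(2m_2 + m_3)/6 = -25/4, c_2 = m_2/2 = 6/7, d_2 = (m_3 - m_2)/(6h_2) = 39/28. So p'(2) = -25/4.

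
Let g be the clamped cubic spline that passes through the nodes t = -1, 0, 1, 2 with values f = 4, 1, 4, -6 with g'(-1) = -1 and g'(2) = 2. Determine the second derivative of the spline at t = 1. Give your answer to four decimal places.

With σ_i denoting the second derivative at x_i, h_i = 1, 1, 1, and Δ_i = (y_(i+1) − y_i)/h_i = -3, 3, -10:
  1·σ_0 + 4·σ_1 + 1·σ_2 = 6(Δ_1 - Δ_0) = 36
  1·σ_1 + 4·σ_2 + 1·σ_3 = 6(Δ_2 - Δ_1) = -78
Clamped end conditions give two more equations: 2h_0·σ_0 + h_0·σ_1 = 6(Δ_0 - g'(-1)) = -12 and h_2·σ_2 + 2h_2·σ_3 = 6(g'(2) - Δ_2) = 72.
Forward elimination and back-substitution give σ_0 = -88/5, σ_1 = 116/5, σ_2 = -196/5, σ_3 = 278/5.

-39.2000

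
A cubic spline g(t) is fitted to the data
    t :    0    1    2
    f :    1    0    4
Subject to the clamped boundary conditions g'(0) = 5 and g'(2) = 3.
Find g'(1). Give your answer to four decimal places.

Let M_i = g''(x_i). Step sizes h_i = 1, 1; slopes of the chords Δ_i = (y_(i+1) - y_i)/h_i = -1, 4.
  1·M_0 + 4·M_1 + 1·M_2 = 6(Δ_1 - Δ_0) = 30
Clamped end conditions give two more equations: 2h_0·M_0 + h_0·M_1 = 6(Δ_0 - g'(0)) = -36 and h_1·M_1 + 2h_1·M_2 = 6(g'(2) - Δ_1) = -6.
Solving: M_0 = -53/2, M_1 = 17, M_2 = -23/2.
On [1, 2], g'(t) = b_1 + 2c_1·(t - 1) + 3d_1·(t - 1)² with b_1 = Δ_1 - h_1(2M_1 + M_2)/6 = 1/4, c_1 = M_1/2 = 17/2, d_1 = (M_2 - M_1)/(6h_1) = -19/4. So g'(1) = 1/4.

0.2500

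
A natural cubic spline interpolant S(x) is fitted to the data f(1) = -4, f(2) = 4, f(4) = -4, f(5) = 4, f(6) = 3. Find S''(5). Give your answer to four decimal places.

With M_i denoting the second derivative at x_i, h_i = 1, 2, 1, 1, and Δ_i = (y_(i+1) − y_i)/h_i = 8, -4, 8, -1:
  1·M_0 + 6·M_1 + 2·M_2 = 6(Δ_1 - Δ_0) = -72
  2·M_1 + 6·M_2 + 1·M_3 = 6(Δ_2 - Δ_1) = 72
  1·M_2 + 4·M_3 + 1·M_4 = 6(Δ_3 - Δ_2) = -54
Natural end conditions: M_0 = M_4 = 0.
Solving: M_0 = 0, M_1 = -1170/61, M_2 = 1314/61, M_3 = -1152/61, M_4 = 0.

-18.8852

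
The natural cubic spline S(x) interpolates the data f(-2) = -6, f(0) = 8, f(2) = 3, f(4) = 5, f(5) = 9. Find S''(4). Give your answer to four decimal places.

1.5732

With M_i denoting the second derivative at x_i, h_i = 2, 2, 2, 1, and Δ_i = (y_(i+1) − y_i)/h_i = 7, -5/2, 1, 4:
  2·M_0 + 8·M_1 + 2·M_2 = 6(Δ_1 - Δ_0) = -57
  2·M_1 + 8·M_2 + 2·M_3 = 6(Δ_2 - Δ_1) = 21
  2·M_2 + 6·M_3 + 1·M_4 = 6(Δ_3 - Δ_2) = 18
Natural end conditions: M_0 = M_4 = 0.
Hence M_0 = 0, M_1 = -336/41, M_2 = 351/82, M_3 = 129/82, M_4 = 0.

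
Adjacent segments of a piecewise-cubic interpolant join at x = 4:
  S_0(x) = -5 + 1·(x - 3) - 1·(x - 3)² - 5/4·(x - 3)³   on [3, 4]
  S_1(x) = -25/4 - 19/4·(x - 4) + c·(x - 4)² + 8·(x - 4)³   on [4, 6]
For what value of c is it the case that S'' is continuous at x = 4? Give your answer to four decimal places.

-4.7500

S_0''(x) = -2 - 15/2·(x - 3), so S_0''(4) = -19/2. On the right, S_1''(4) = 2c, so c = -19/4.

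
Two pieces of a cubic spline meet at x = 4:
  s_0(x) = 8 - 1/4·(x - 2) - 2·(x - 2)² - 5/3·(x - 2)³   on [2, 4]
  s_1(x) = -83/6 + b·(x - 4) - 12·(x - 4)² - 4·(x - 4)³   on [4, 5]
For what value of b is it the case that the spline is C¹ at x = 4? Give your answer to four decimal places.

s_0'(x) = -1/4 - 4·(x - 2) - 5·(x - 2)², so s_0'(4) = -113/4. On the right, s_1'(4) = b, so b = -113/4.

-28.2500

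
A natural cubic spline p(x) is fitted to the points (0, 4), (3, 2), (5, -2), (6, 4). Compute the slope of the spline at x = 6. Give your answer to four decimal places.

7.4762

Write σ_i for p''(x_i). With h_i = 3, 2, 1 and divided differences Δ_i = -2/3, -2, 6, the continuity of p' gives the tridiagonal system
  3·σ_0 + 10·σ_1 + 2·σ_2 = 6(Δ_1 - Δ_0) = -8
  2·σ_1 + 6·σ_2 + 1·σ_3 = 6(Δ_2 - Δ_1) = 48
Natural end conditions: σ_0 = σ_3 = 0.
Solving the tridiagonal system: σ_0 = 0, σ_1 = -18/7, σ_2 = 62/7, σ_3 = 0.
On [5, 6], p'(x) = b_2 + 2c_2·(x - 5) + 3d_2·(x - 5)² with b_2 = Δ_2 - h_2(2σ_2 + σ_3)/6 = 64/21, c_2 = σ_2/2 = 31/7, d_2 = (σ_3 - σ_2)/(6h_2) = -31/21. So p'(6) = 157/21.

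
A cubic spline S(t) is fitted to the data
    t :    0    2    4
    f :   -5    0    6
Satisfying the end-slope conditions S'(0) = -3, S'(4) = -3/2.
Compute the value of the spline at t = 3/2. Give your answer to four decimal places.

-2.5391

Let σ_i = S''(x_i). Step sizes h_i = 2, 2; slopes of the chords Δ_i = (y_(i+1) - y_i)/h_i = 5/2, 3.
  2·σ_0 + 8·σ_1 + 2·σ_2 = 6(Δ_1 - Δ_0) = 3
Clamped end conditions give two more equations: 2h_0·σ_0 + h_0·σ_1 = 6(Δ_0 - S'(0)) = 33 and h_1·σ_1 + 2h_1·σ_2 = 6(S'(4) - Δ_1) = -27.
Forward elimination and back-substitution give σ_0 = 33/4, σ_1 = 0, σ_2 = -27/4.
On [0, 2], S(t) = -5 - 3·t + 33/8·t² - 11/16·t³.
With t = 3/2: S(3/2) = -325/128.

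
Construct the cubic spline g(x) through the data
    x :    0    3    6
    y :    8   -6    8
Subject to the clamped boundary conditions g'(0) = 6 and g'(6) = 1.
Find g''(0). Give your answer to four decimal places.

Write m_i for g''(x_i). With h_i = 3, 3 and divided differences Δ_i = -14/3, 14/3, the continuity of g' gives the tridiagonal system
  3·m_0 + 12·m_1 + 3·m_2 = 6(Δ_1 - Δ_0) = 56
Clamped end conditions give two more equations: 2h_0·m_0 + h_0·m_1 = 6(Δ_0 - g'(0)) = -64 and h_1·m_1 + 2h_1·m_2 = 6(g'(6) - Δ_1) = -22.
Hence m_0 = -97/6, m_1 = 11, m_2 = -55/6.

-16.1667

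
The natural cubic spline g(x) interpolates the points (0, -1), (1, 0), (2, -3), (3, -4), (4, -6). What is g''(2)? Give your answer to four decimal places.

5.5714

Put M_i = g'' at the i-th knot. Here h = (1, 1, 1, 1) and Δ = (1, -3, -1, -2), so the interior equations h_(i-1)·M_(i-1) + 2(h_(i-1)+h_i)·M_i + h_i·M_(i+1) = 6(Δ_i − Δ_(i-1)) read
  1·M_0 + 4·M_1 + 1·M_2 = 6(Δ_1 - Δ_0) = -24
  1·M_1 + 4·M_2 + 1·M_3 = 6(Δ_2 - Δ_1) = 12
  1·M_2 + 4·M_3 + 1·M_4 = 6(Δ_3 - Δ_2) = -6
Natural end conditions: M_0 = M_4 = 0.
Hence M_0 = 0, M_1 = -207/28, M_2 = 39/7, M_3 = -81/28, M_4 = 0.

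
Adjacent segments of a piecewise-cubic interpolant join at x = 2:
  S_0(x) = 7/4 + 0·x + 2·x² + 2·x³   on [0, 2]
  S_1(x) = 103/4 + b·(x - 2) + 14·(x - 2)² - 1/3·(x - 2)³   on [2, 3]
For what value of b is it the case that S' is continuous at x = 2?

S_0'(x) = 0 + 4·x + 6·x², so S_0'(2) = 32. On the right, S_1'(2) = b, so b = 32.

32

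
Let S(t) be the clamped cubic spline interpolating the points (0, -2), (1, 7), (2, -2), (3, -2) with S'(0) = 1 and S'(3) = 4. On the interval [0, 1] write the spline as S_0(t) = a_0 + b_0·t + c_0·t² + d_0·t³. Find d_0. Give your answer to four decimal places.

With σ_i denoting the second derivative at x_i, h_i = 1, 1, 1, and Δ_i = (y_(i+1) − y_i)/h_i = 9, -9, 0:
  1·σ_0 + 4·σ_1 + 1·σ_2 = 6(Δ_1 - Δ_0) = -108
  1·σ_1 + 4·σ_2 + 1·σ_3 = 6(Δ_2 - Δ_1) = 54
Clamped end conditions give two more equations: 2h_0·σ_0 + h_0·σ_1 = 6(Δ_0 - S'(0)) = 48 and h_2·σ_2 + 2h_2·σ_3 = 6(S'(3) - Δ_2) = 24.
Hence σ_0 = 232/5, σ_1 = -224/5, σ_2 = 124/5, σ_3 = -2/5.
On [0, 1], with S_0(t) = a_0 + b_0·t + c_0·t² + d_0·t³: c_0 = σ_0/2 = 116/5, d_0 = (σ_1 - σ_0)/(6h_0) = -76/5, b_0 = Δ_0 - h_0(2σ_0 + σ_1)/6 = 1.

-15.2000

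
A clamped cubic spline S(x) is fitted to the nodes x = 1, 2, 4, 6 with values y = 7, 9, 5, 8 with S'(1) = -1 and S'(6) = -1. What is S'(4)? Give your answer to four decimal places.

-0.4783

Let M_i = S''(x_i). Step sizes h_i = 1, 2, 2; slopes of the chords Δ_i = (y_(i+1) - y_i)/h_i = 2, -2, 3/2.
  1·M_0 + 6·M_1 + 2·M_2 = 6(Δ_1 - Δ_0) = -24
  2·M_1 + 8·M_2 + 2·M_3 = 6(Δ_2 - Δ_1) = 21
Clamped end conditions give two more equations: 2h_0·M_0 + h_0·M_1 = 6(Δ_0 - S'(1)) = 18 and h_2·M_2 + 2h_2·M_3 = 6(S'(6) - Δ_2) = -15.
Forward elimination and back-substitution give M_0 = 303/23, M_1 = -192/23, M_2 = 297/46, M_3 = -321/46.
On [4, 6], S'(x) = b_2 + 2c_2·(x - 4) + 3d_2·(x - 4)² with b_2 = Δ_2 - h_2(2M_2 + M_3)/6 = -11/23, c_2 = M_2/2 = 297/92, d_2 = (M_3 - M_2)/(6h_2) = -103/92. So S'(4) = -11/23.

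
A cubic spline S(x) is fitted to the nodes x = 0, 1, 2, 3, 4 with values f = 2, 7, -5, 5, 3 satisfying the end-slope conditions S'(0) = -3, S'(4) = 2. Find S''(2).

Write σ_i for S''(x_i). With h_i = 1, 1, 1, 1 and divided differences Δ_i = 5, -12, 10, -2, the continuity of S' gives the tridiagonal system
  1·σ_0 + 4·σ_1 + 1·σ_2 = 6(Δ_1 - Δ_0) = -102
  1·σ_1 + 4·σ_2 + 1·σ_3 = 6(Δ_2 - Δ_1) = 132
  1·σ_2 + 4·σ_3 + 1·σ_4 = 6(Δ_3 - Δ_2) = -72
Clamped end conditions give two more equations: 2h_0·σ_0 + h_0·σ_1 = 6(Δ_0 - S'(0)) = 48 and h_3·σ_3 + 2h_3·σ_4 = 6(S'(4) - Δ_3) = 24.
Solving the tridiagonal system: σ_0 = 50, σ_1 = -52, σ_2 = 56, σ_3 = -40, σ_4 = 32.

56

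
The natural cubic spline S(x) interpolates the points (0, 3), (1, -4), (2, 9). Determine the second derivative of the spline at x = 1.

Put σ_i = S'' at the i-th knot. Here h = (1, 1) and Δ = (-7, 13), so the interior equations h_(i-1)·σ_(i-1) + 2(h_(i-1)+h_i)·σ_i + h_i·σ_(i+1) = 6(Δ_i − Δ_(i-1)) read
  1·σ_0 + 4·σ_1 + 1·σ_2 = 6(Δ_1 - Δ_0) = 120
Natural end conditions: σ_0 = σ_2 = 0.
Forward elimination and back-substitution give σ_0 = 0, σ_1 = 30, σ_2 = 0.

30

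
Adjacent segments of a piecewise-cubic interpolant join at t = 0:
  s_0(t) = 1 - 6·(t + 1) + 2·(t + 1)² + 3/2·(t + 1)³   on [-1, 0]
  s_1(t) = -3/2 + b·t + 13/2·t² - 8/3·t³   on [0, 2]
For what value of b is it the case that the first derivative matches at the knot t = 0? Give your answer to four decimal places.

s_0'(t) = -6 + 4·(t + 1) + 9/2·(t + 1)², so s_0'(0) = 5/2. On the right, s_1'(0) = b, so b = 5/2.

2.5000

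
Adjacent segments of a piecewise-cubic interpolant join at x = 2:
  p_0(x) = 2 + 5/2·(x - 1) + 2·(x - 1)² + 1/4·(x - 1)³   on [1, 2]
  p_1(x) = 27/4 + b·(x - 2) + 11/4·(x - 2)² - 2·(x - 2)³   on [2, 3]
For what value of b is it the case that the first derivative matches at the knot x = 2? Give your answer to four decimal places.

p_0'(x) = 5/2 + 4·(x - 1) + 3/4·(x - 1)², so p_0'(2) = 29/4. On the right, p_1'(2) = b, so b = 29/4.

7.2500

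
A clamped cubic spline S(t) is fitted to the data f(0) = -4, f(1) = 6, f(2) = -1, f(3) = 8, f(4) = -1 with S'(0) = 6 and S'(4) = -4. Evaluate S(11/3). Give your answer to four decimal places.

Put σ_i = S'' at the i-th knot. Here h = (1, 1, 1, 1) and Δ = (10, -7, 9, -9), so the interior equations h_(i-1)·σ_(i-1) + 2(h_(i-1)+h_i)·σ_i + h_i·σ_(i+1) = 6(Δ_i − Δ_(i-1)) read
  1·σ_0 + 4·σ_1 + 1·σ_2 = 6(Δ_1 - Δ_0) = -102
  1·σ_1 + 4·σ_2 + 1·σ_3 = 6(Δ_2 - Δ_1) = 96
  1·σ_2 + 4·σ_3 + 1·σ_4 = 6(Δ_3 - Δ_2) = -108
Clamped end conditions give two more equations: 2h_0·σ_0 + h_0·σ_1 = 6(Δ_0 - S'(0)) = 24 and h_3·σ_3 + 2h_3·σ_4 = 6(S'(4) - Δ_3) = 30.
Solving: σ_0 = 983/28, σ_1 = -647/14, σ_2 = 191/4, σ_3 = -683/14, σ_4 = 1103/28.
On [3, 4], S(t) = 8 + 39/56·(t - 3) - 683/28·(t - 3)² + 823/56·(t - 3)³.
With (t - 3) = 2/3: S(11/3) = 1495/756.

1.9775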